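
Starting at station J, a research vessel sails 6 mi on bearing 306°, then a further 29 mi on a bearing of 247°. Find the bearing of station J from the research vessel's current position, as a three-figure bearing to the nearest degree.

Leg 1 (306°, 6 mi): east 6 sin 306° = -4.85, north 6 cos 306° = 3.53
Leg 2 (247°, 29 mi): east 29 sin 247° = -26.69, north 29 cos 247° = -11.33
Net displacement: -31.55 east, -7.80 north. Direction back to start is (31.55, 7.80): bearing = atan2(31.55, 7.80) mod 360° = 76.11° ≈ 076°.

076°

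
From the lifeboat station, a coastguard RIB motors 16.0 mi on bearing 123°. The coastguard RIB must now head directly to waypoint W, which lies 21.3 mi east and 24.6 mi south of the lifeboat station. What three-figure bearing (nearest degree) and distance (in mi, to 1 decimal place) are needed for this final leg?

Leg 1 (123°, 16.0 mi): east 16.0 sin 123° = 13.42, north 16.0 cos 123° = -8.71
Current position: (13.42, -8.71). Target: (21.3, -24.6). Remaining: Δeast = 7.88, Δnorth = -15.89.
Bearing = atan2(7.88, -15.89) mod 360° = 153.61°; distance = √((7.88)² + (-15.89)²) = 17.733 mi.

154°, 17.7 mi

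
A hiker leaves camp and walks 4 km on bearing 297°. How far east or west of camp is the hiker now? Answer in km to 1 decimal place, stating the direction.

Leg 1 (297°, 4 km): east 4 sin 297° = -3.56, north 4 cos 297° = 1.82
Net east component: -3.56 km.

3.6 km west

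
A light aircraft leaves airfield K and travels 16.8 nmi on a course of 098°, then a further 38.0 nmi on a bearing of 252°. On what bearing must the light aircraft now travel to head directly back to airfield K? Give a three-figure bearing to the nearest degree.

054°

Leg 1 (098°, 16.8 nmi): east 16.8 sin 98° = 16.64, north 16.8 cos 98° = -2.34
Leg 2 (252°, 38.0 nmi): east 38.0 sin 252° = -36.14, north 38.0 cos 252° = -11.74
Net displacement: -19.50 east, -14.08 north. Direction back to start is (19.50, 14.08): bearing = atan2(19.50, 14.08) mod 360° = 54.17° ≈ 054°.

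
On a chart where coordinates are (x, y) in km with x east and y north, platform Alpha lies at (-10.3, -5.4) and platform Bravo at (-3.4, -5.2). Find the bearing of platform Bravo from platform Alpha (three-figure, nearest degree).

Δeast = -3.4 − -10.3 = 6.90; Δnorth = -5.2 − -5.4 = 0.20.
Bearing = atan2(Δeast, Δnorth) mod 360° = 88.34° ≈ 088°.

088°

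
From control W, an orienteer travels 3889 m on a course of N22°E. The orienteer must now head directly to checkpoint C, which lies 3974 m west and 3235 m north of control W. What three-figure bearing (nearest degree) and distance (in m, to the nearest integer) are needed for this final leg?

Leg 1 (N22°E, 3889 m): east 3889 sin 22° = 1456.85, north 3889 cos 22° = 3605.82
Current position: (1456.85, 3605.82). Target: (-3974, 3235). Remaining: Δeast = -5430.85, Δnorth = -370.82.
Bearing = atan2(-5430.85, -370.82) mod 360° = 266.09°; distance = √((-5430.85)² + (-370.82)²) = 5443.490 m.

266°, 5443 m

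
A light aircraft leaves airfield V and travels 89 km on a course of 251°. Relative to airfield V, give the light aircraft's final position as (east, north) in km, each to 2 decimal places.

(-84.15, -28.98)

Leg 1 (251°, 89 km): east 89 sin 251° = -84.15, north 89 cos 251° = -28.98
Summing: -84.15 km east, -28.98 km north → (-84.15, -28.98).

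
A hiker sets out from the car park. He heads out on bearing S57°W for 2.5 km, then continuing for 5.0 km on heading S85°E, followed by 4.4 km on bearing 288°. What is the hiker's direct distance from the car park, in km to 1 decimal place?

1.4 km

Leg 1 (S57°W, 2.5 km): east 2.5 sin 237° = -2.10, north 2.5 cos 237° = -1.36
Leg 2 (S85°E, 5.0 km): east 5.0 sin 95° = 4.98, north 5.0 cos 95° = -0.44
Leg 3 (288°, 4.4 km): east 4.4 sin 288° = -4.18, north 4.4 cos 288° = 1.36
Net: -1.30 east, -0.44 north. Distance = √((-1.30)² + (-0.44)²) = 1.372 km.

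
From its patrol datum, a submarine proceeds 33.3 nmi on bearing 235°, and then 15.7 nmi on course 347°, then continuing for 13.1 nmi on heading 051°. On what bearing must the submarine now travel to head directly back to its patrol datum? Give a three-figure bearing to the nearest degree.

Leg 1 (235°, 33.3 nmi): east 33.3 sin 235° = -27.28, north 33.3 cos 235° = -19.10
Leg 2 (347°, 15.7 nmi): east 15.7 sin 347° = -3.53, north 15.7 cos 347° = 15.30
Leg 3 (051°, 13.1 nmi): east 13.1 sin 51° = 10.18, north 13.1 cos 51° = 8.24
Net displacement: -20.63 east, 4.44 north. Direction back to start is (20.63, -4.44): bearing = atan2(20.63, -4.44) mod 360° = 102.15° ≈ 102°.

102°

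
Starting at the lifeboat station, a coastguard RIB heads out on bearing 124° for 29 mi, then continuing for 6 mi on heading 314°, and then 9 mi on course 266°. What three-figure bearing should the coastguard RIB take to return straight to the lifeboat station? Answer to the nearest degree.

Leg 1 (124°, 29 mi): east 29 sin 124° = 24.04, north 29 cos 124° = -16.22
Leg 2 (314°, 6 mi): east 6 sin 314° = -4.32, north 6 cos 314° = 4.17
Leg 3 (266°, 9 mi): east 9 sin 266° = -8.98, north 9 cos 266° = -0.63
Net displacement: 10.75 east, -12.68 north. Direction back to start is (-10.75, 12.68): bearing = atan2(-10.75, 12.68) mod 360° = 319.71° ≈ 320°.

320°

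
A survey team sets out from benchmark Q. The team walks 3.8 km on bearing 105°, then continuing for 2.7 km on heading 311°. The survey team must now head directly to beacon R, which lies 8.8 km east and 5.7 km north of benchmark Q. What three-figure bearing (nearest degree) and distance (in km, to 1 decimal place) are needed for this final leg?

056°, 8.7 km

Leg 1 (105°, 3.8 km): east 3.8 sin 105° = 3.67, north 3.8 cos 105° = -0.98
Leg 2 (311°, 2.7 km): east 2.7 sin 311° = -2.04, north 2.7 cos 311° = 1.77
Current position: (1.63, 0.79). Target: (8.8, 5.7). Remaining: Δeast = 7.17, Δnorth = 4.91.
Bearing = atan2(7.17, 4.91) mod 360° = 55.57°; distance = √((7.17)² + (4.91)²) = 8.689 km.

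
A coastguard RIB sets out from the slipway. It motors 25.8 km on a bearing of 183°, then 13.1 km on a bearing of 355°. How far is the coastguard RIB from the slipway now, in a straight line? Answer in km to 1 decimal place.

13.0 km

Leg 1 (183°, 25.8 km): east 25.8 sin 183° = -1.35, north 25.8 cos 183° = -25.76
Leg 2 (355°, 13.1 km): east 13.1 sin 355° = -1.14, north 13.1 cos 355° = 13.05
Net: -2.49 east, -12.71 north. Distance = √((-2.49)² + (-12.71)²) = 12.956 km.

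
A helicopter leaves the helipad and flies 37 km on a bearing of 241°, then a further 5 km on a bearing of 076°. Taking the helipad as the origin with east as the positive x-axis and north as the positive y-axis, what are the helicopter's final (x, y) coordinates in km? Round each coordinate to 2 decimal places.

(-27.51, -16.73)

Leg 1 (241°, 37 km): east 37 sin 241° = -32.36, north 37 cos 241° = -17.94
Leg 2 (076°, 5 km): east 5 sin 76° = 4.85, north 5 cos 76° = 1.21
Summing: -27.51 km east, -16.73 km north → (-27.51, -16.73).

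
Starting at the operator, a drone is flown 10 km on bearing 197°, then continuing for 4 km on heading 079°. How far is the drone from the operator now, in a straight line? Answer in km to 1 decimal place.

Leg 1 (197°, 10 km): east 10 sin 197° = -2.92, north 10 cos 197° = -9.56
Leg 2 (079°, 4 km): east 4 sin 79° = 3.93, north 4 cos 79° = 0.76
Net: 1.00 east, -8.80 north. Distance = √((1.00)² + (-8.80)²) = 8.857 km.

8.9 km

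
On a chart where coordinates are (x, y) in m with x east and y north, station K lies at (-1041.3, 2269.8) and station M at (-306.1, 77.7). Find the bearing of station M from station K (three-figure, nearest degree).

161°

Δeast = -306.1 − -1041.3 = 735.20; Δnorth = 77.7 − 2269.8 = -2192.10.
Bearing = atan2(Δeast, Δnorth) mod 360° = 161.46° ≈ 161°.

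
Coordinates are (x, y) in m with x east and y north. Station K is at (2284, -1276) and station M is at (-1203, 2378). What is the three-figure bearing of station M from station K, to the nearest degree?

Δeast = -1203 − 2284 = -3487.00; Δnorth = 2378 − -1276 = 3654.00.
Bearing = atan2(Δeast, Δnorth) mod 360° = 316.34° ≈ 316°.

316°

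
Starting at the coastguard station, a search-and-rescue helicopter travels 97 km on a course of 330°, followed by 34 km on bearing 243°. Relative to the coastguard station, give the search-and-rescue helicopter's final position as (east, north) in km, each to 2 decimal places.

Leg 1 (330°, 97 km): east 97 sin 330° = -48.50, north 97 cos 330° = 84.00
Leg 2 (243°, 34 km): east 34 sin 243° = -30.29, north 34 cos 243° = -15.44
Summing: -78.79 km east, 68.57 km north → (-78.79, 68.57).

(-78.79, 68.57)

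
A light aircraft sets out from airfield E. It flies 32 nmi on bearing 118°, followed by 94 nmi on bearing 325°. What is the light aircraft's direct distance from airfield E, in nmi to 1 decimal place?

Leg 1 (118°, 32 nmi): east 32 sin 118° = 28.25, north 32 cos 118° = -15.02
Leg 2 (325°, 94 nmi): east 94 sin 325° = -53.92, north 94 cos 325° = 77.00
Net: -25.66 east, 61.98 north. Distance = √((-25.66)² + (61.98)²) = 67.080 nmi.

67.1 nmi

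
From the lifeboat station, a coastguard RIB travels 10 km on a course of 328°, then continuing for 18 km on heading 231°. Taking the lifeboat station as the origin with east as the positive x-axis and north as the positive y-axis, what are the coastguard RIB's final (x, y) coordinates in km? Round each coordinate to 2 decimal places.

(-19.29, -2.85)

Leg 1 (328°, 10 km): east 10 sin 328° = -5.30, north 10 cos 328° = 8.48
Leg 2 (231°, 18 km): east 18 sin 231° = -13.99, north 18 cos 231° = -11.33
Summing: -19.29 km east, -2.85 km north → (-19.29, -2.85).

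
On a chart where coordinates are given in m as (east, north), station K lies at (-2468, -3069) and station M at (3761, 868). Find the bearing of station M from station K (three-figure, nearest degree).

Δeast = 3761 − -2468 = 6229.00; Δnorth = 868 − -3069 = 3937.00.
Bearing = atan2(Δeast, Δnorth) mod 360° = 57.71° ≈ 058°.

058°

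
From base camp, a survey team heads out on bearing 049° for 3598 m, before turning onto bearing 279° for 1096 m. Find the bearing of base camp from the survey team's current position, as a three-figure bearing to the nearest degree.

Leg 1 (049°, 3598 m): east 3598 sin 49° = 2715.45, north 3598 cos 49° = 2360.50
Leg 2 (279°, 1096 m): east 1096 sin 279° = -1082.51, north 1096 cos 279° = 171.45
Net displacement: 1632.94 east, 2531.95 north. Direction back to start is (-1632.94, -2531.95): bearing = atan2(-1632.94, -2531.95) mod 360° = 212.82° ≈ 213°.

213°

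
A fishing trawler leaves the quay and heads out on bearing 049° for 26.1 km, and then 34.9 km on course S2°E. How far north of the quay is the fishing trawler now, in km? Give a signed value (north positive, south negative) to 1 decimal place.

Leg 1 (049°, 26.1 km): east 26.1 sin 49° = 19.70, north 26.1 cos 49° = 17.12
Leg 2 (S2°E, 34.9 km): east 34.9 sin 178° = 1.22, north 34.9 cos 178° = -34.88
Net north component: -17.76 km.

-17.8 km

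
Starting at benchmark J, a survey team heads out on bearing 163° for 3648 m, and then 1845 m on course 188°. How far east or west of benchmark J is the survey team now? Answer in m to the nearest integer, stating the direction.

810 m east

Leg 1 (163°, 3648 m): east 3648 sin 163° = 1066.57, north 3648 cos 163° = -3488.60
Leg 2 (188°, 1845 m): east 1845 sin 188° = -256.77, north 1845 cos 188° = -1827.04
Net east component: 809.80 m.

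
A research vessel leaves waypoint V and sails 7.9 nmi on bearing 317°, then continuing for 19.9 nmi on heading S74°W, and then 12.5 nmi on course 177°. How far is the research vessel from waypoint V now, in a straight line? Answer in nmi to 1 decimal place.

26.8 nmi

Leg 1 (317°, 7.9 nmi): east 7.9 sin 317° = -5.39, north 7.9 cos 317° = 5.78
Leg 2 (S74°W, 19.9 nmi): east 19.9 sin 254° = -19.13, north 19.9 cos 254° = -5.49
Leg 3 (177°, 12.5 nmi): east 12.5 sin 177° = 0.65, north 12.5 cos 177° = -12.48
Net: -23.86 east, -12.19 north. Distance = √((-23.86)² + (-12.19)²) = 26.796 nmi.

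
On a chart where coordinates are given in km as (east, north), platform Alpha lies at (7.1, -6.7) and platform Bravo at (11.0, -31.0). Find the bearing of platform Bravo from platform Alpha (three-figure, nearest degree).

171°

Δeast = 11.0 − 7.1 = 3.90; Δnorth = -31.0 − -6.7 = -24.30.
Bearing = atan2(Δeast, Δnorth) mod 360° = 170.88° ≈ 171°.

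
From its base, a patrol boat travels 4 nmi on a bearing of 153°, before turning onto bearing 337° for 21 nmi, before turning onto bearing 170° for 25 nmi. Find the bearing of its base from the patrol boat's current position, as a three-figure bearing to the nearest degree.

013°

Leg 1 (153°, 4 nmi): east 4 sin 153° = 1.82, north 4 cos 153° = -3.56
Leg 2 (337°, 21 nmi): east 21 sin 337° = -8.21, north 21 cos 337° = 19.33
Leg 3 (170°, 25 nmi): east 25 sin 170° = 4.34, north 25 cos 170° = -24.62
Net displacement: -2.05 east, -8.85 north. Direction back to start is (2.05, 8.85): bearing = atan2(2.05, 8.85) mod 360° = 13.03° ≈ 013°.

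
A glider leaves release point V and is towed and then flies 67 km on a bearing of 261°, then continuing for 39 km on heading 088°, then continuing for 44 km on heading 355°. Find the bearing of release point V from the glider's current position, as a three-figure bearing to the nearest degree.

138°

Leg 1 (261°, 67 km): east 67 sin 261° = -66.18, north 67 cos 261° = -10.48
Leg 2 (088°, 39 km): east 39 sin 88° = 38.98, north 39 cos 88° = 1.36
Leg 3 (355°, 44 km): east 44 sin 355° = -3.83, north 44 cos 355° = 43.83
Net displacement: -31.03 east, 34.71 north. Direction back to start is (31.03, -34.71): bearing = atan2(31.03, -34.71) mod 360° = 138.20° ≈ 138°.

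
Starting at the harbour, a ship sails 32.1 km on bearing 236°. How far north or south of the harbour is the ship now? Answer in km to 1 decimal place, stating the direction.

Leg 1 (236°, 32.1 km): east 32.1 sin 236° = -26.61, north 32.1 cos 236° = -17.95
Net north component: -17.95 km.

18.0 km south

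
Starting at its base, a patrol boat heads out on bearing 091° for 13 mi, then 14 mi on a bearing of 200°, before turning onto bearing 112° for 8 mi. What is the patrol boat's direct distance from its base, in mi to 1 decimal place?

Leg 1 (091°, 13 mi): east 13 sin 91° = 13.00, north 13 cos 91° = -0.23
Leg 2 (200°, 14 mi): east 14 sin 200° = -4.79, north 14 cos 200° = -13.16
Leg 3 (112°, 8 mi): east 8 sin 112° = 7.42, north 8 cos 112° = -3.00
Net: 15.63 east, -16.38 north. Distance = √((15.63)² + (-16.38)²) = 22.638 mi.

22.6 mi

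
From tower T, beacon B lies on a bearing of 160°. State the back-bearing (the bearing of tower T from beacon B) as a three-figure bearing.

Back-bearing = 160° + 180° = 340°.

340°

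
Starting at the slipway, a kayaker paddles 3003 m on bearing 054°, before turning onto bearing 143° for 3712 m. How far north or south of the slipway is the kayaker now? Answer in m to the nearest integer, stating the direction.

Leg 1 (054°, 3003 m): east 3003 sin 54° = 2429.48, north 3003 cos 54° = 1765.12
Leg 2 (143°, 3712 m): east 3712 sin 143° = 2233.94, north 3712 cos 143° = -2964.54
Net north component: -1199.42 m.

1199 m south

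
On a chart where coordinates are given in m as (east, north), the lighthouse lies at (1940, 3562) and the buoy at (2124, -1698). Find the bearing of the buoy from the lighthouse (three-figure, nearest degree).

178°

Δeast = 2124 − 1940 = 184.00; Δnorth = -1698 − 3562 = -5260.00.
Bearing = atan2(Δeast, Δnorth) mod 360° = 178.00° ≈ 178°.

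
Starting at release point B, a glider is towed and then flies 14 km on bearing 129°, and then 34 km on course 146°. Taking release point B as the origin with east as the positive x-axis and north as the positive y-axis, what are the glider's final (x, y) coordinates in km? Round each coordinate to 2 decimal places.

(29.89, -37.00)

Leg 1 (129°, 14 km): east 14 sin 129° = 10.88, north 14 cos 129° = -8.81
Leg 2 (146°, 34 km): east 34 sin 146° = 19.01, north 34 cos 146° = -28.19
Summing: 29.89 km east, -37.00 km north → (29.89, -37.00).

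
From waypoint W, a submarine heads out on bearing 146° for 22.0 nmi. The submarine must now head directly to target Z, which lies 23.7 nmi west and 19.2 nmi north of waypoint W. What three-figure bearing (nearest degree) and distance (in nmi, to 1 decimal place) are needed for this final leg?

Leg 1 (146°, 22.0 nmi): east 22.0 sin 146° = 12.30, north 22.0 cos 146° = -18.24
Current position: (12.30, -18.24). Target: (-23.7, 19.2). Remaining: Δeast = -36.00, Δnorth = 37.44.
Bearing = atan2(-36.00, 37.44) mod 360° = 316.12°; distance = √((-36.00)² + (37.44)²) = 51.941 nmi.

316°, 51.9 nmi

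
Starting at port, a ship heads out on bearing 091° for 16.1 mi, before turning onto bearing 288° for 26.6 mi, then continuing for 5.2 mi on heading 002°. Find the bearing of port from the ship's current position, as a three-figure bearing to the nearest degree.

Leg 1 (091°, 16.1 mi): east 16.1 sin 91° = 16.10, north 16.1 cos 91° = -0.28
Leg 2 (288°, 26.6 mi): east 26.6 sin 288° = -25.30, north 26.6 cos 288° = 8.22
Leg 3 (002°, 5.2 mi): east 5.2 sin 2° = 0.18, north 5.2 cos 2° = 5.20
Net displacement: -9.02 east, 13.14 north. Direction back to start is (9.02, -13.14): bearing = atan2(9.02, -13.14) mod 360° = 145.53° ≈ 146°.

146°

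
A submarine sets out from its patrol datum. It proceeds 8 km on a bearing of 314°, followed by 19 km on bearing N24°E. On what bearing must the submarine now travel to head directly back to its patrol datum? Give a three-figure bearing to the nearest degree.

Leg 1 (314°, 8 km): east 8 sin 314° = -5.75, north 8 cos 314° = 5.56
Leg 2 (N24°E, 19 km): east 19 sin 24° = 7.73, north 19 cos 24° = 17.36
Net displacement: 1.97 east, 22.91 north. Direction back to start is (-1.97, -22.91): bearing = atan2(-1.97, -22.91) mod 360° = 184.92° ≈ 185°.

185°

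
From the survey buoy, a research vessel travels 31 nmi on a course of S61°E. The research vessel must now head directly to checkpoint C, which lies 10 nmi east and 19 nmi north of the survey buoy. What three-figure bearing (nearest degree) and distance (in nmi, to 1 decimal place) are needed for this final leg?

Leg 1 (S61°E, 31 nmi): east 31 sin 119° = 27.11, north 31 cos 119° = -15.03
Current position: (27.11, -15.03). Target: (10, 19). Remaining: Δeast = -17.11, Δnorth = 34.03.
Bearing = atan2(-17.11, 34.03) mod 360° = 333.30°; distance = √((-17.11)² + (34.03)²) = 38.090 nmi.

333°, 38.1 nmi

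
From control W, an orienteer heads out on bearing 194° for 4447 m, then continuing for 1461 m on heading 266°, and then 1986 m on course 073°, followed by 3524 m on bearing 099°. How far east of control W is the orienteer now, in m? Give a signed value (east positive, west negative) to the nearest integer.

2847 m

Leg 1 (194°, 4447 m): east 4447 sin 194° = -1075.83, north 4447 cos 194° = -4314.91
Leg 2 (266°, 1461 m): east 1461 sin 266° = -1457.44, north 1461 cos 266° = -101.91
Leg 3 (073°, 1986 m): east 1986 sin 73° = 1899.22, north 1986 cos 73° = 580.65
Leg 4 (099°, 3524 m): east 3524 sin 99° = 3480.61, north 3524 cos 99° = -551.28
Net east component: 2846.57 m.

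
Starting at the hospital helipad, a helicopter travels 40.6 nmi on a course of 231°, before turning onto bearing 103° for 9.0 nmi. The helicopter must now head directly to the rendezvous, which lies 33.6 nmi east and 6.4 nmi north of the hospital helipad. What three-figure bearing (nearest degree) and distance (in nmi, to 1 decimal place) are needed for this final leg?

Leg 1 (231°, 40.6 nmi): east 40.6 sin 231° = -31.55, north 40.6 cos 231° = -25.55
Leg 2 (103°, 9.0 nmi): east 9.0 sin 103° = 8.77, north 9.0 cos 103° = -2.02
Current position: (-22.78, -27.57). Target: (33.6, 6.4). Remaining: Δeast = 56.38, Δnorth = 33.97.
Bearing = atan2(56.38, 33.97) mod 360° = 58.93°; distance = √((56.38)² + (33.97)²) = 65.828 nmi.

059°, 65.8 nmi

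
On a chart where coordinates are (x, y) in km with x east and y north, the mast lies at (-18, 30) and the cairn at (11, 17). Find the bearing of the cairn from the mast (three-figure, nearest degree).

114°

Δeast = 11 − -18 = 29.00; Δnorth = 17 − 30 = -13.00.
Bearing = atan2(Δeast, Δnorth) mod 360° = 114.15° ≈ 114°.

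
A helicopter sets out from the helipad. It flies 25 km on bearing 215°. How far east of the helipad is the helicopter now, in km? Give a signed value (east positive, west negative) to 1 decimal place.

Leg 1 (215°, 25 km): east 25 sin 215° = -14.34, north 25 cos 215° = -20.48
Net east component: -14.34 km.

-14.3 km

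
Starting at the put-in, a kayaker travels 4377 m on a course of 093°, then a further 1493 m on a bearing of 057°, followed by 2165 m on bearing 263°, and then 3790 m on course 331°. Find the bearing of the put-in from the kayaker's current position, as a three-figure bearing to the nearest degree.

Leg 1 (093°, 4377 m): east 4377 sin 93° = 4371.00, north 4377 cos 93° = -229.07
Leg 2 (057°, 1493 m): east 1493 sin 57° = 1252.14, north 1493 cos 57° = 813.15
Leg 3 (263°, 2165 m): east 2165 sin 263° = -2148.86, north 2165 cos 263° = -263.85
Leg 4 (331°, 3790 m): east 3790 sin 331° = -1837.43, north 3790 cos 331° = 3314.81
Net displacement: 1636.85 east, 3635.03 north. Direction back to start is (-1636.85, -3635.03): bearing = atan2(-1636.85, -3635.03) mod 360° = 204.24° ≈ 204°.

204°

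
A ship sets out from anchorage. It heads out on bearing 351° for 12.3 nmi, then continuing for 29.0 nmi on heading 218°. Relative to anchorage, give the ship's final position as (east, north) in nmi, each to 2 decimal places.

Leg 1 (351°, 12.3 nmi): east 12.3 sin 351° = -1.92, north 12.3 cos 351° = 12.15
Leg 2 (218°, 29.0 nmi): east 29.0 sin 218° = -17.85, north 29.0 cos 218° = -22.85
Summing: -19.78 nmi east, -10.70 nmi north → (-19.78, -10.70).

(-19.78, -10.70)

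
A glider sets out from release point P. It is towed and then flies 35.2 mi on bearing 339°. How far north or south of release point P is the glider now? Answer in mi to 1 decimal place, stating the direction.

Leg 1 (339°, 35.2 mi): east 35.2 sin 339° = -12.61, north 35.2 cos 339° = 32.86
Net north component: 32.86 mi.

32.9 mi north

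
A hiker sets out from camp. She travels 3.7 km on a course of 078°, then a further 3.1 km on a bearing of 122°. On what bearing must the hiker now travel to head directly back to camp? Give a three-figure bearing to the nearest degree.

278°

Leg 1 (078°, 3.7 km): east 3.7 sin 78° = 3.62, north 3.7 cos 78° = 0.77
Leg 2 (122°, 3.1 km): east 3.1 sin 122° = 2.63, north 3.1 cos 122° = -1.64
Net displacement: 6.25 east, -0.87 north. Direction back to start is (-6.25, 0.87): bearing = atan2(-6.25, 0.87) mod 360° = 277.96° ≈ 278°.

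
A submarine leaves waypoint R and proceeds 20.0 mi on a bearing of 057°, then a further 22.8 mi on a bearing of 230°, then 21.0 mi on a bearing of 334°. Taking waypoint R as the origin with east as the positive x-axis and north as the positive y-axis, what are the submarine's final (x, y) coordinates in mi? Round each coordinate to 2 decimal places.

Leg 1 (057°, 20.0 mi): east 20.0 sin 57° = 16.77, north 20.0 cos 57° = 10.89
Leg 2 (230°, 22.8 mi): east 22.8 sin 230° = -17.47, north 22.8 cos 230° = -14.66
Leg 3 (334°, 21.0 mi): east 21.0 sin 334° = -9.21, north 21.0 cos 334° = 18.87
Summing: -9.90 mi east, 15.11 mi north → (-9.90, 15.11).

(-9.90, 15.11)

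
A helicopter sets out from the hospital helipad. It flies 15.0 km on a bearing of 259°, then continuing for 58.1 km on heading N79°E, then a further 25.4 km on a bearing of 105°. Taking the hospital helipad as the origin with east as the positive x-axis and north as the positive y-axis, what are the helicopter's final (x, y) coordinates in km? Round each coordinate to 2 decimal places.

Leg 1 (259°, 15.0 km): east 15.0 sin 259° = -14.72, north 15.0 cos 259° = -2.86
Leg 2 (N79°E, 58.1 km): east 58.1 sin 79° = 57.03, north 58.1 cos 79° = 11.09
Leg 3 (105°, 25.4 km): east 25.4 sin 105° = 24.53, north 25.4 cos 105° = -6.57
Summing: 66.84 km east, 1.65 km north → (66.84, 1.65).

(66.84, 1.65)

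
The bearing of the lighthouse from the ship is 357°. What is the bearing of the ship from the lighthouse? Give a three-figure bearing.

177°

Back-bearing = 357° − 180° = 177°.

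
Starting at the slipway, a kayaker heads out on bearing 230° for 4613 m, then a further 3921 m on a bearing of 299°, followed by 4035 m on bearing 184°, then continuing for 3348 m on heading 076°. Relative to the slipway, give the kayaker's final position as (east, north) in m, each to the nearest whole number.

(-3996, -4279)

Leg 1 (230°, 4613 m): east 4613 sin 230° = -3533.76, north 4613 cos 230° = -2965.18
Leg 2 (299°, 3921 m): east 3921 sin 299° = -3429.38, north 3921 cos 299° = 1900.94
Leg 3 (184°, 4035 m): east 4035 sin 184° = -281.47, north 4035 cos 184° = -4025.17
Leg 4 (076°, 3348 m): east 3348 sin 76° = 3248.55, north 3348 cos 76° = 809.95
Summing: -3996.06 m east, -4279.46 m north → (-3996, -4279).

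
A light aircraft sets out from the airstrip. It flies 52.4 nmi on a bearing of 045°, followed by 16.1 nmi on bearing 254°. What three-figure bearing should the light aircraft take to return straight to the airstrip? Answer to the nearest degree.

Leg 1 (045°, 52.4 nmi): east 52.4 sin 45° = 37.05, north 52.4 cos 45° = 37.05
Leg 2 (254°, 16.1 nmi): east 16.1 sin 254° = -15.48, north 16.1 cos 254° = -4.44
Net displacement: 21.58 east, 32.61 north. Direction back to start is (-21.58, -32.61): bearing = atan2(-21.58, -32.61) mod 360° = 213.49° ≈ 213°.

213°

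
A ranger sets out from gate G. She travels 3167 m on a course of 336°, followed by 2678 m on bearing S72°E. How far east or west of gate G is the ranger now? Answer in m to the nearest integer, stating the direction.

1259 m east

Leg 1 (336°, 3167 m): east 3167 sin 336° = -1288.13, north 3167 cos 336° = 2893.20
Leg 2 (S72°E, 2678 m): east 2678 sin 108° = 2546.93, north 2678 cos 108° = -827.55
Net east component: 1258.79 m.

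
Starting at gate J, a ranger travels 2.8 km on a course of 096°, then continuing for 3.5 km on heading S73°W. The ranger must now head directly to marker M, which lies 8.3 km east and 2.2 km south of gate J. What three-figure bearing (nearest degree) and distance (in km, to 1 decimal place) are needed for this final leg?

Leg 1 (096°, 2.8 km): east 2.8 sin 96° = 2.78, north 2.8 cos 96° = -0.29
Leg 2 (S73°W, 3.5 km): east 3.5 sin 253° = -3.35, north 3.5 cos 253° = -1.02
Current position: (-0.56, -1.32). Target: (8.3, -2.2). Remaining: Δeast = 8.86, Δnorth = -0.88.
Bearing = atan2(8.86, -0.88) mod 360° = 95.70°; distance = √((8.86)² + (-0.88)²) = 8.906 km.

096°, 8.9 km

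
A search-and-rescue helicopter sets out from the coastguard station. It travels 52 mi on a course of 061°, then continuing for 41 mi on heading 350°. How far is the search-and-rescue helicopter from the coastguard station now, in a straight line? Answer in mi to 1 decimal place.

76.0 mi

Leg 1 (061°, 52 mi): east 52 sin 61° = 45.48, north 52 cos 61° = 25.21
Leg 2 (350°, 41 mi): east 41 sin 350° = -7.12, north 41 cos 350° = 40.38
Net: 38.36 east, 65.59 north. Distance = √((38.36)² + (65.59)²) = 75.982 mi.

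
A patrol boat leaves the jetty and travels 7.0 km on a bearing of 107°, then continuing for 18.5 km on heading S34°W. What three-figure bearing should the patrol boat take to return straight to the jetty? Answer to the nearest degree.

012°

Leg 1 (107°, 7.0 km): east 7.0 sin 107° = 6.69, north 7.0 cos 107° = -2.05
Leg 2 (S34°W, 18.5 km): east 18.5 sin 214° = -10.35, north 18.5 cos 214° = -15.34
Net displacement: -3.65 east, -17.38 north. Direction back to start is (3.65, 17.38): bearing = atan2(3.65, 17.38) mod 360° = 11.86° ≈ 012°.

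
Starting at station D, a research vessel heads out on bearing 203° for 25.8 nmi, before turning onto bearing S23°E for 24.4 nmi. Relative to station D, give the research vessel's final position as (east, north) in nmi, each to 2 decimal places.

(-0.55, -46.21)

Leg 1 (203°, 25.8 nmi): east 25.8 sin 203° = -10.08, north 25.8 cos 203° = -23.75
Leg 2 (S23°E, 24.4 nmi): east 24.4 sin 157° = 9.53, north 24.4 cos 157° = -22.46
Summing: -0.55 nmi east, -46.21 nmi north → (-0.55, -46.21).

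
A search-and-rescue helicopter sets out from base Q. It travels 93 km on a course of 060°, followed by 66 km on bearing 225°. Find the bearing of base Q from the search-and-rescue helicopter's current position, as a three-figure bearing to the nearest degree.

270°

Leg 1 (060°, 93 km): east 93 sin 60° = 80.54, north 93 cos 60° = 46.50
Leg 2 (225°, 66 km): east 66 sin 225° = -46.67, north 66 cos 225° = -46.67
Net displacement: 33.87 east, -0.17 north. Direction back to start is (-33.87, 0.17): bearing = atan2(-33.87, 0.17) mod 360° = 270.29° ≈ 270°.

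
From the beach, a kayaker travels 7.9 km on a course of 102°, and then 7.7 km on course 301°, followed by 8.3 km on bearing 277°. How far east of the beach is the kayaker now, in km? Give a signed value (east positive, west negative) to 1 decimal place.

-7.1 km

Leg 1 (102°, 7.9 km): east 7.9 sin 102° = 7.73, north 7.9 cos 102° = -1.64
Leg 2 (301°, 7.7 km): east 7.7 sin 301° = -6.60, north 7.7 cos 301° = 3.97
Leg 3 (277°, 8.3 km): east 8.3 sin 277° = -8.24, north 8.3 cos 277° = 1.01
Net east component: -7.11 km.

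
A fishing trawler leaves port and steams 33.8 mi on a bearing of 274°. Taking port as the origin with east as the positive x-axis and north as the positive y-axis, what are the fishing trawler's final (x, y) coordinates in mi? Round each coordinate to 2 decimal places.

(-33.72, 2.36)

Leg 1 (274°, 33.8 mi): east 33.8 sin 274° = -33.72, north 33.8 cos 274° = 2.36
Summing: -33.72 mi east, 2.36 mi north → (-33.72, 2.36).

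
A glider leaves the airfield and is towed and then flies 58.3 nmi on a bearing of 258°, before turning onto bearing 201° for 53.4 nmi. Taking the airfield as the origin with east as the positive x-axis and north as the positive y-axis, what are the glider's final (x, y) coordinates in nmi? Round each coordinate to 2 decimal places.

(-76.16, -61.97)

Leg 1 (258°, 58.3 nmi): east 58.3 sin 258° = -57.03, north 58.3 cos 258° = -12.12
Leg 2 (201°, 53.4 nmi): east 53.4 sin 201° = -19.14, north 53.4 cos 201° = -49.85
Summing: -76.16 nmi east, -61.97 nmi north → (-76.16, -61.97).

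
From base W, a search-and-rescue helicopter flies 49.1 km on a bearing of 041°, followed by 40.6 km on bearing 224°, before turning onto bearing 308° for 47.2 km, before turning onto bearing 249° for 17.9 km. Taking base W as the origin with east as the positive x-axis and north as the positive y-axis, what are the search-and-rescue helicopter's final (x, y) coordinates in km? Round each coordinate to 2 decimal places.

(-49.90, 30.50)

Leg 1 (041°, 49.1 km): east 49.1 sin 41° = 32.21, north 49.1 cos 41° = 37.06
Leg 2 (224°, 40.6 km): east 40.6 sin 224° = -28.20, north 40.6 cos 224° = -29.21
Leg 3 (308°, 47.2 km): east 47.2 sin 308° = -37.19, north 47.2 cos 308° = 29.06
Leg 4 (249°, 17.9 km): east 17.9 sin 249° = -16.71, north 17.9 cos 249° = -6.41
Summing: -49.90 km east, 30.50 km north → (-49.90, 30.50).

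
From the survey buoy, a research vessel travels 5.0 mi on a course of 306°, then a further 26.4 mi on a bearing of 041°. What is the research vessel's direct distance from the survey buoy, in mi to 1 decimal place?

26.4 mi

Leg 1 (306°, 5.0 mi): east 5.0 sin 306° = -4.05, north 5.0 cos 306° = 2.94
Leg 2 (041°, 26.4 mi): east 26.4 sin 41° = 17.32, north 26.4 cos 41° = 19.92
Net: 13.27 east, 22.86 north. Distance = √((13.27)² + (22.86)²) = 26.438 mi.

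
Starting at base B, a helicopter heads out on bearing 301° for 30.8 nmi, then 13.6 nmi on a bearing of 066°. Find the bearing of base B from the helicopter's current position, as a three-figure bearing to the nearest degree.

Leg 1 (301°, 30.8 nmi): east 30.8 sin 301° = -26.40, north 30.8 cos 301° = 15.86
Leg 2 (066°, 13.6 nmi): east 13.6 sin 66° = 12.42, north 13.6 cos 66° = 5.53
Net displacement: -13.98 east, 21.39 north. Direction back to start is (13.98, -21.39): bearing = atan2(13.98, -21.39) mod 360° = 146.84° ≈ 147°.

147°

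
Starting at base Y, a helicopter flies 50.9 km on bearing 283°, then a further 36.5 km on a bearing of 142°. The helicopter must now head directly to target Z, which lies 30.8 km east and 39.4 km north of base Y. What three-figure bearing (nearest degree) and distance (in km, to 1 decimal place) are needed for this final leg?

046°, 81.1 km

Leg 1 (283°, 50.9 km): east 50.9 sin 283° = -49.60, north 50.9 cos 283° = 11.45
Leg 2 (142°, 36.5 km): east 36.5 sin 142° = 22.47, north 36.5 cos 142° = -28.76
Current position: (-27.12, -17.31). Target: (30.8, 39.4). Remaining: Δeast = 57.92, Δnorth = 56.71.
Bearing = atan2(57.92, 56.71) mod 360° = 45.61°; distance = √((57.92)² + (56.71)²) = 81.065 km.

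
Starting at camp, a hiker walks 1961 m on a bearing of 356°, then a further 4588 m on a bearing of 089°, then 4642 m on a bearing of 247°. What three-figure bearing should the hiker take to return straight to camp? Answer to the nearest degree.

219°

Leg 1 (356°, 1961 m): east 1961 sin 356° = -136.79, north 1961 cos 356° = 1956.22
Leg 2 (089°, 4588 m): east 4588 sin 89° = 4587.30, north 4588 cos 89° = 80.07
Leg 3 (247°, 4642 m): east 4642 sin 247° = -4272.98, north 4642 cos 247° = -1813.77
Net displacement: 177.53 east, 222.52 north. Direction back to start is (-177.53, -222.52): bearing = atan2(-177.53, -222.52) mod 360° = 218.58° ≈ 219°.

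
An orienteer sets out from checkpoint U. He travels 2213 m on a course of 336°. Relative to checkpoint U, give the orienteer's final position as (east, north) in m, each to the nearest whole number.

Leg 1 (336°, 2213 m): east 2213 sin 336° = -900.11, north 2213 cos 336° = 2021.68
Summing: -900.11 m east, 2021.68 m north → (-900, 2022).

(-900, 2022)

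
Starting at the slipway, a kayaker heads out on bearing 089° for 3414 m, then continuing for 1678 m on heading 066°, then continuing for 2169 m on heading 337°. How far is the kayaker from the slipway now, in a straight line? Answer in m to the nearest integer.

Leg 1 (089°, 3414 m): east 3414 sin 89° = 3413.48, north 3414 cos 89° = 59.58
Leg 2 (066°, 1678 m): east 1678 sin 66° = 1532.93, north 1678 cos 66° = 682.50
Leg 3 (337°, 2169 m): east 2169 sin 337° = -847.50, north 2169 cos 337° = 1996.58
Net: 4098.91 east, 2738.66 north. Distance = √((4098.91)² + (2738.66)²) = 4929.641 m.

4930 m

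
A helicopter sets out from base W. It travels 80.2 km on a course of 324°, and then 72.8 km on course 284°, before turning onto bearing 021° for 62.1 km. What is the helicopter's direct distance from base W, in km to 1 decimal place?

Leg 1 (324°, 80.2 km): east 80.2 sin 324° = -47.14, north 80.2 cos 324° = 64.88
Leg 2 (284°, 72.8 km): east 72.8 sin 284° = -70.64, north 72.8 cos 284° = 17.61
Leg 3 (021°, 62.1 km): east 62.1 sin 21° = 22.25, north 62.1 cos 21° = 57.98
Net: -95.52 east, 140.47 north. Distance = √((-95.52)² + (140.47)²) = 169.872 km.

169.9 km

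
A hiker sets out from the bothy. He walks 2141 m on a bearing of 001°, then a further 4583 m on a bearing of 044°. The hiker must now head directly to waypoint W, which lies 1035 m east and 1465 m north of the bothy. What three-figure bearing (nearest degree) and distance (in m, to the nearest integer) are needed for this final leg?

Leg 1 (001°, 2141 m): east 2141 sin 1° = 37.37, north 2141 cos 1° = 2140.67
Leg 2 (044°, 4583 m): east 4583 sin 44° = 3183.62, north 4583 cos 44° = 3296.73
Current position: (3220.98, 5437.41). Target: (1035, 1465). Remaining: Δeast = -2185.98, Δnorth = -3972.41.
Bearing = atan2(-2185.98, -3972.41) mod 360° = 208.82°; distance = √((-2185.98)² + (-3972.41)²) = 4534.155 m.

209°, 4534 m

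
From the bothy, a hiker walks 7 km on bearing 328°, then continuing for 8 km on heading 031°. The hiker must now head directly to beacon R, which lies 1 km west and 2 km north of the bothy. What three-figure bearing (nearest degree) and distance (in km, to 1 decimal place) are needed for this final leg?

187°, 10.9 km

Leg 1 (328°, 7 km): east 7 sin 328° = -3.71, north 7 cos 328° = 5.94
Leg 2 (031°, 8 km): east 8 sin 31° = 4.12, north 8 cos 31° = 6.86
Current position: (0.41, 12.79). Target: (-1, 2). Remaining: Δeast = -1.41, Δnorth = -10.79.
Bearing = atan2(-1.41, -10.79) mod 360° = 187.45°; distance = √((-1.41)² + (-10.79)²) = 10.885 km.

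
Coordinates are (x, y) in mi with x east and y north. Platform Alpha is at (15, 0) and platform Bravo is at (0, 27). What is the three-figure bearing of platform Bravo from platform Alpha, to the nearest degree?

Δeast = 0 − 15 = -15.00; Δnorth = 27 − 0 = 27.00.
Bearing = atan2(Δeast, Δnorth) mod 360° = 330.95° ≈ 331°.

331°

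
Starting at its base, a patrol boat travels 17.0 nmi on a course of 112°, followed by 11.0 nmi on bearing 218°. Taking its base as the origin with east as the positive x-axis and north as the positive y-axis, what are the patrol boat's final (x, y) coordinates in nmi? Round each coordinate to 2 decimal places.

Leg 1 (112°, 17.0 nmi): east 17.0 sin 112° = 15.76, north 17.0 cos 112° = -6.37
Leg 2 (218°, 11.0 nmi): east 11.0 sin 218° = -6.77, north 11.0 cos 218° = -8.67
Summing: 8.99 nmi east, -15.04 nmi north → (8.99, -15.04).

(8.99, -15.04)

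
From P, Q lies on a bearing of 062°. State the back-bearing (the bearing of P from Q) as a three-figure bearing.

Back-bearing = 062° + 180° = 242°.

242°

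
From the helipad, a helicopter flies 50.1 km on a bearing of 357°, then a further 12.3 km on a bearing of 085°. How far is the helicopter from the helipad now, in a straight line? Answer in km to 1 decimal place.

52.0 km

Leg 1 (357°, 50.1 km): east 50.1 sin 357° = -2.62, north 50.1 cos 357° = 50.03
Leg 2 (085°, 12.3 km): east 12.3 sin 85° = 12.25, north 12.3 cos 85° = 1.07
Net: 9.63 east, 51.10 north. Distance = √((9.63)² + (51.10)²) = 52.003 km.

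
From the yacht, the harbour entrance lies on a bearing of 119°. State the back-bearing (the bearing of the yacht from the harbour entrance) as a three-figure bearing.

Back-bearing = 119° + 180° = 299°.

299°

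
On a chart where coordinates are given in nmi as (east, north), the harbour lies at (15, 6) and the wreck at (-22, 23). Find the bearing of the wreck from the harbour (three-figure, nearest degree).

295°

Δeast = -22 − 15 = -37.00; Δnorth = 23 − 6 = 17.00.
Bearing = atan2(Δeast, Δnorth) mod 360° = 294.68° ≈ 295°.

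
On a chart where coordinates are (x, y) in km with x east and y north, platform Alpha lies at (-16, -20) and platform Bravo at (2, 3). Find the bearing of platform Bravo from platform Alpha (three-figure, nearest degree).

Δeast = 2 − -16 = 18.00; Δnorth = 3 − -20 = 23.00.
Bearing = atan2(Δeast, Δnorth) mod 360° = 38.05° ≈ 038°.

038°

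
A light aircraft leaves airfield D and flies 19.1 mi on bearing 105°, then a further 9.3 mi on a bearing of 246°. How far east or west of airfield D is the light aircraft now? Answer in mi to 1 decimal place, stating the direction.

Leg 1 (105°, 19.1 mi): east 19.1 sin 105° = 18.45, north 19.1 cos 105° = -4.94
Leg 2 (246°, 9.3 mi): east 9.3 sin 246° = -8.50, north 9.3 cos 246° = -3.78
Net east component: 9.95 mi.

10.0 mi east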